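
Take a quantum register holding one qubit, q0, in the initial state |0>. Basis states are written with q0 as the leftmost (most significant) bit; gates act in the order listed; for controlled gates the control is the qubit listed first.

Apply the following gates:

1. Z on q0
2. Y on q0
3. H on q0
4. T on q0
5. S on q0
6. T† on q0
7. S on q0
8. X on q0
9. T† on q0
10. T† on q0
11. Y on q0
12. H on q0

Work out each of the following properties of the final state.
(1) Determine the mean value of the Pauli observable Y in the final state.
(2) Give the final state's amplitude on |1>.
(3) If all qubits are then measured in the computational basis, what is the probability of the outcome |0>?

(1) The observable Y averages to 1.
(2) The final state's coefficient on |1> equals 1/2 - I/2.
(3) A full measurement returns |0> with probability 1/2.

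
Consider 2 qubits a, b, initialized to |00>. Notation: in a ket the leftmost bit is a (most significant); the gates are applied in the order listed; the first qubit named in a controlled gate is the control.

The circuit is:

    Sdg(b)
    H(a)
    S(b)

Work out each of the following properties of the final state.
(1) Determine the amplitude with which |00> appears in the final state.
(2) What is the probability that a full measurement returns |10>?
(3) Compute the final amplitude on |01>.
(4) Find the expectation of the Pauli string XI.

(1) The amplitude on |00> is sqrt(2)/2.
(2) Outcome |10> occurs with probability 1/2.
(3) The amplitude on |01> is 0.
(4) The observable XI averages to 1.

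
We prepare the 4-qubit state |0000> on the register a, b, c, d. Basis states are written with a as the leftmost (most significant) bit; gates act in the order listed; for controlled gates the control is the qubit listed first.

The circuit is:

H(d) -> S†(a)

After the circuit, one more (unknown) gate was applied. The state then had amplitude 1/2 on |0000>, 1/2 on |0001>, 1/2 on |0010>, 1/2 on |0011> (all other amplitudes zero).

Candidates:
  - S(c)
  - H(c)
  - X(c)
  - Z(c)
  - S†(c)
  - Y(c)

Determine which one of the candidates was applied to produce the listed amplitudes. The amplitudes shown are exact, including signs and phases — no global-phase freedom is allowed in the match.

It was H(c) that produced the state shown.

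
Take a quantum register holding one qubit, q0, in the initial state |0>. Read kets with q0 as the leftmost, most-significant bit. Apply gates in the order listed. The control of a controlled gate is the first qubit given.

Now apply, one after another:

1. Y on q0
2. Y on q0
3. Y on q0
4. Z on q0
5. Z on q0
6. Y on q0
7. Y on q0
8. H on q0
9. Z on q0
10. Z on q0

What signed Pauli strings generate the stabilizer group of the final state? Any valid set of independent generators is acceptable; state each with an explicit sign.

The final state is stabilized by the group generated by -X; other independent generating sets are equally valid. Key observation: gates 2-7 undo each other exactly, leaving only the rest of the circuit to track.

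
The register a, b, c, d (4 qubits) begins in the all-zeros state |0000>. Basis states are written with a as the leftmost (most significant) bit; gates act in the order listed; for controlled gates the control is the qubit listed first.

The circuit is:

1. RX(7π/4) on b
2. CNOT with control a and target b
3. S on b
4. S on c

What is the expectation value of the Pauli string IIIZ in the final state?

The observable IIIZ averages to 1.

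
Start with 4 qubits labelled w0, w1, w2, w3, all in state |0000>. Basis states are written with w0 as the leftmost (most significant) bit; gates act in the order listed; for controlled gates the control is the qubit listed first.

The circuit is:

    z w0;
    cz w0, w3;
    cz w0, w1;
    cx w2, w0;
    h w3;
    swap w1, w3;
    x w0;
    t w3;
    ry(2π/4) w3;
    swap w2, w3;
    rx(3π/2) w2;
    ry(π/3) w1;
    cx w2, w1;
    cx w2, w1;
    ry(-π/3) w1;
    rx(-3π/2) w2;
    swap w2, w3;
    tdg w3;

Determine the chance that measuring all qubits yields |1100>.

A full measurement returns |1100> with probability 1/4.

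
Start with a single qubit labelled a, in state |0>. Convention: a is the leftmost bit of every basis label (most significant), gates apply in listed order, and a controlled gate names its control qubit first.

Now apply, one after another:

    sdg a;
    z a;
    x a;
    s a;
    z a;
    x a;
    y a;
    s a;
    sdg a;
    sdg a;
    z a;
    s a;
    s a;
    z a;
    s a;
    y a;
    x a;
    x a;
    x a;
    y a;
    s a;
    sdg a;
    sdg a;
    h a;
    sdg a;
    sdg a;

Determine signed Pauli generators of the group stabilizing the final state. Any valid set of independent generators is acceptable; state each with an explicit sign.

One valid set of independent stabilizer generators is -X (any independent generating set of the same group is equally correct).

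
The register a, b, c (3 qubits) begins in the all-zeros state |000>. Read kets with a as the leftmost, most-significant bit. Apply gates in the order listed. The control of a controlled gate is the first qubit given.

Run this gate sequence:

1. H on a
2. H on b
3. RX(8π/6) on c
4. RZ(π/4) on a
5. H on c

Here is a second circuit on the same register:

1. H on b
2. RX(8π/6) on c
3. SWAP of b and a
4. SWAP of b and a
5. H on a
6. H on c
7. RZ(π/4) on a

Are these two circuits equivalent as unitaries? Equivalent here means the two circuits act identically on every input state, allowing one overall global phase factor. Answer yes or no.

Yes: on every input state the two circuits agree up to one overall phase factor.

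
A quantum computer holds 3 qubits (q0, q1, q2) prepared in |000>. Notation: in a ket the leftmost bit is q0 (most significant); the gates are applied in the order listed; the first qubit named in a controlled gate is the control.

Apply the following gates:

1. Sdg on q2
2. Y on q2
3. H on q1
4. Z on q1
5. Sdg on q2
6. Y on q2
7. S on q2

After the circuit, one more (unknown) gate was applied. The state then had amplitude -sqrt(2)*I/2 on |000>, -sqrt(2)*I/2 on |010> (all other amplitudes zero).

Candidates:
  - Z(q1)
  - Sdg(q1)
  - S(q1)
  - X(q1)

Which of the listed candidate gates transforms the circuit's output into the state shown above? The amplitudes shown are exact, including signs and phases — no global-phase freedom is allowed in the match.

It was Z(q1) that produced the state shown.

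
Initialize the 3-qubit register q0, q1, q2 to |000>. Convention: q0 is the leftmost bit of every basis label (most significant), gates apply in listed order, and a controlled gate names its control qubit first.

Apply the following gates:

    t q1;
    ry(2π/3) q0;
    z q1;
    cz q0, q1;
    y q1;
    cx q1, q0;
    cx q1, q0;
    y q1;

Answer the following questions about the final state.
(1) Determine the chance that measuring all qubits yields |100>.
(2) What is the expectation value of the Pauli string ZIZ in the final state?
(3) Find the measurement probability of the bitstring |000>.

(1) The probability of measuring |100> is 3/4. Key observation: steps 5-8 multiply out to the identity, so the circuit reduces to the remaining gates.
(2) In the final state, ZIZ has expectation -1/2.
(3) A full measurement returns |000> with probability 1/4.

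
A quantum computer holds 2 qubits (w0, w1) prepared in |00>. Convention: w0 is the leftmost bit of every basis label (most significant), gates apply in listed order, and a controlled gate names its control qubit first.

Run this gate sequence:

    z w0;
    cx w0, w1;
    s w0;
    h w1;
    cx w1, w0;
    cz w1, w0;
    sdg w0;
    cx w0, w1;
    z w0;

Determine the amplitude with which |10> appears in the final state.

The final state's coefficient on |10> equals -sqrt(2)*I/2.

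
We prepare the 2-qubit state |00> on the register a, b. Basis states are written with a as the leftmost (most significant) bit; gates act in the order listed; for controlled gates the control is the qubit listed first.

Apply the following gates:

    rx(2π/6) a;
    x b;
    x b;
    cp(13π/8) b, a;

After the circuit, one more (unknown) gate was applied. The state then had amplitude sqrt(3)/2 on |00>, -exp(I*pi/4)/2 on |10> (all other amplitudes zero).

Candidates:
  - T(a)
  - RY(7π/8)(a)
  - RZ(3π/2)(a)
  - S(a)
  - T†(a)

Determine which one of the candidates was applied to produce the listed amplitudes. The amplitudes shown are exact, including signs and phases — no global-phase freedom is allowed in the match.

The applied gate was T†(a). Key observation: steps 2-3 multiply out to the identity, so the circuit reduces to the remaining gates.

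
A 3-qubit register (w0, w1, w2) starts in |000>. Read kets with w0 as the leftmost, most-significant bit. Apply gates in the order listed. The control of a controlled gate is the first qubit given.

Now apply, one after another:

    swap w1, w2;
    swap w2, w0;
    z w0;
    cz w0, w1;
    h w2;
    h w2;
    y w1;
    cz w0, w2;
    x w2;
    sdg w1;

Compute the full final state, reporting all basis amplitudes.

The final amplitudes are 1 on |011>, and 0 on every other basis state.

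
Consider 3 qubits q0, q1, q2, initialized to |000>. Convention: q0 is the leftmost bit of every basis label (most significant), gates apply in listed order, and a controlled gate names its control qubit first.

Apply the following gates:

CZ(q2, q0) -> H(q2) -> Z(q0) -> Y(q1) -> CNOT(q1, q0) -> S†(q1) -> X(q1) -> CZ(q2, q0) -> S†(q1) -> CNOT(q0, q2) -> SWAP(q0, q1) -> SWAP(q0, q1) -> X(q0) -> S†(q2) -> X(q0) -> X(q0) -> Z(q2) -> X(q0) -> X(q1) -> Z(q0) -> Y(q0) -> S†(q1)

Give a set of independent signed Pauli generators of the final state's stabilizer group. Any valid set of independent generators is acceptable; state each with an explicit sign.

The stabilizer group can be generated by -IIY, +ZII, -IZI, among other valid generating sets. Key observation: steps 11-12 multiply out to the identity, so the circuit reduces to the remaining gates.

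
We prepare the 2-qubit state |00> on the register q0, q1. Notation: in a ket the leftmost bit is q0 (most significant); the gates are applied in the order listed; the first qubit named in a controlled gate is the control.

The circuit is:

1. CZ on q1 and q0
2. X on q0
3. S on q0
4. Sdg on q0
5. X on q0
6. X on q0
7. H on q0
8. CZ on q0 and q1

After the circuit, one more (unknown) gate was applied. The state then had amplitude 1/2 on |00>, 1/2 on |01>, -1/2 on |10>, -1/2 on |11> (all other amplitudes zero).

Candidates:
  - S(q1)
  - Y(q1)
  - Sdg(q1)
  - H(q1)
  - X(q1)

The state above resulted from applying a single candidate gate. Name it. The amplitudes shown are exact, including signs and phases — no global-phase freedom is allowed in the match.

The applied gate was H(q1). Key observation: the block from step 2 through step 5 cancels to the identity and can be dropped.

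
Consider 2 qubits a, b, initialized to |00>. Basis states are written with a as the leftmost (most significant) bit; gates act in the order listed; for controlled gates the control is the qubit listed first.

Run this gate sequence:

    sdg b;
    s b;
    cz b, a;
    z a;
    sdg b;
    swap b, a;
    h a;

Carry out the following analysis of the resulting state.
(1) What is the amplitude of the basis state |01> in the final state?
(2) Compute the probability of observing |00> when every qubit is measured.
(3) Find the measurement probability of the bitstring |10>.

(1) |01> carries amplitude 0 in the final state.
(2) A full measurement returns |00> with probability 1/2.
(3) The probability of measuring |10> is 1/2.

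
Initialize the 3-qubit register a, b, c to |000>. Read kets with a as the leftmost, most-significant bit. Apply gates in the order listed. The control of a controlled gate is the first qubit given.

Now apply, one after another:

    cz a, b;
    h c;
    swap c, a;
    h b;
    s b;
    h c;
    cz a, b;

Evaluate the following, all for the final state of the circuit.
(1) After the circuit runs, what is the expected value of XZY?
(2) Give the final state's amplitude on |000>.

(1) In the final state, XZY has expectation 0.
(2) The final state's coefficient on |000> equals sqrt(2)/4.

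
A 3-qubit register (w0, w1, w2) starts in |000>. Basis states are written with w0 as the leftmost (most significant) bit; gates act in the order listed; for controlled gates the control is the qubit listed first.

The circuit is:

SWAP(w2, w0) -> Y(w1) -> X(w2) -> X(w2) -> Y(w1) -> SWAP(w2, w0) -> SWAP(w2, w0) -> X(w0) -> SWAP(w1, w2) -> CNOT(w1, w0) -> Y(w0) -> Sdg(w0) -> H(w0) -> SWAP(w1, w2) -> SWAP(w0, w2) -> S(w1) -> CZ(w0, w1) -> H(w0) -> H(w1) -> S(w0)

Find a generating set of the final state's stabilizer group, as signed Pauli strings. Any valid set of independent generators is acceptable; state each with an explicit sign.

The final state is stabilized by the group generated by +YII, +IXI, +IIX; other independent generating sets are equally valid.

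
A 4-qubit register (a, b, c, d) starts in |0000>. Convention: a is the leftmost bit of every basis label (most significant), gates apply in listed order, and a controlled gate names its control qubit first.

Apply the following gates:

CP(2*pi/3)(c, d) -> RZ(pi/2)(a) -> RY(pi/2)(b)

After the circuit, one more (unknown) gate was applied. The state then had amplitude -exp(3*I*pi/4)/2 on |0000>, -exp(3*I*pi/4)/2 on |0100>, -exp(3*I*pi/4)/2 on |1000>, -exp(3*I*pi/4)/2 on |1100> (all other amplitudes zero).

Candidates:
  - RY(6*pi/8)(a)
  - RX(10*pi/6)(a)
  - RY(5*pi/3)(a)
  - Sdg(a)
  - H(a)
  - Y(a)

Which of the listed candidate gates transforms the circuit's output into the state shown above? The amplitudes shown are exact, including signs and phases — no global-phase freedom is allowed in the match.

The unique candidate consistent with the amplitudes is H(a).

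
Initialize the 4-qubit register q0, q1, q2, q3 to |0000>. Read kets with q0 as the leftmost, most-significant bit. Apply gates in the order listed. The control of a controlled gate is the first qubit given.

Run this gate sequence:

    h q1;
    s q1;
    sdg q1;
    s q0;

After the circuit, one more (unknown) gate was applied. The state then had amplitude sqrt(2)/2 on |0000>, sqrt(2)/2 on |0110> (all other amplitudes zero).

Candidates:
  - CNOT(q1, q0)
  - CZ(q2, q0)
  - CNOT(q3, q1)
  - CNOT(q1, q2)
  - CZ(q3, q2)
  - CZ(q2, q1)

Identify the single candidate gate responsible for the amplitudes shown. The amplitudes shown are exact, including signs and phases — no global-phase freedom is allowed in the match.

It was CNOT(q1, q2) that produced the state shown. Key observation: the block from step 2 through step 3 cancels to the identity and can be dropped.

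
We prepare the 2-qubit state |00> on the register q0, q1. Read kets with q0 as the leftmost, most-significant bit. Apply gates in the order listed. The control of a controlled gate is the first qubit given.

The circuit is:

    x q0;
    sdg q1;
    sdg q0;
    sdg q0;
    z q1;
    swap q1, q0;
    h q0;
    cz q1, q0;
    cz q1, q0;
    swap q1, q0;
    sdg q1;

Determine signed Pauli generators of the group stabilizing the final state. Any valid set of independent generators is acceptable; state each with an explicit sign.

The stabilizer group can be generated by -IY, -ZI, among other valid generating sets. Key observation: gates 8-9 undo each other exactly, leaving only the rest of the circuit to track.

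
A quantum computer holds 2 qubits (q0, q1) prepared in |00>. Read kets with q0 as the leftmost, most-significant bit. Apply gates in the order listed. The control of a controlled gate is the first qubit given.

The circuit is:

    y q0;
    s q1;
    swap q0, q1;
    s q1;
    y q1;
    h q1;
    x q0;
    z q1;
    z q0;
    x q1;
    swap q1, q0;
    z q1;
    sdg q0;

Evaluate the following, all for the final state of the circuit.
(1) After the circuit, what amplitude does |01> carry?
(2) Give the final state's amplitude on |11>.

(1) The amplitude on |01> is -sqrt(2)*I/2.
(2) The amplitude on |11> is sqrt(2)/2.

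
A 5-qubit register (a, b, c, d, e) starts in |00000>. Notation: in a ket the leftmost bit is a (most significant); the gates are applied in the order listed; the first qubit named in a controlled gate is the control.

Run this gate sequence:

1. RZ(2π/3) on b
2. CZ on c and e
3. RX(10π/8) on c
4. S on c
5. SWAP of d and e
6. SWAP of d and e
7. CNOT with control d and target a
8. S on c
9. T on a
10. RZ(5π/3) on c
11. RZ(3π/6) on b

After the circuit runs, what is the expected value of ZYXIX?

In the final state, ZYXIX has expectation 0.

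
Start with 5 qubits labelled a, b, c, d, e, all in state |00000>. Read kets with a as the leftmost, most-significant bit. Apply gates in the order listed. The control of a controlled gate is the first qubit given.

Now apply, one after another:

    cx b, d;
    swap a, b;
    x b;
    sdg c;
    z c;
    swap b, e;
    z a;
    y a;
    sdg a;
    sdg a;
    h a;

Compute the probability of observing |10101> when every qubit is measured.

A full measurement returns |10101> with probability 0.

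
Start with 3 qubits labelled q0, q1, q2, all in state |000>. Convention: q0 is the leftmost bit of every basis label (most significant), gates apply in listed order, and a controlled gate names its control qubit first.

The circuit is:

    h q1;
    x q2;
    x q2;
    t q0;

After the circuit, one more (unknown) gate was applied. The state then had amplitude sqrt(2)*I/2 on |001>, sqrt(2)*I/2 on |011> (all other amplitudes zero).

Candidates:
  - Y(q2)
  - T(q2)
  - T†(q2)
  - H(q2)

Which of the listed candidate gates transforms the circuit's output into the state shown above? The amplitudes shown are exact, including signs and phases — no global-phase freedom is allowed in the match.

The unique candidate consistent with the amplitudes is Y(q2).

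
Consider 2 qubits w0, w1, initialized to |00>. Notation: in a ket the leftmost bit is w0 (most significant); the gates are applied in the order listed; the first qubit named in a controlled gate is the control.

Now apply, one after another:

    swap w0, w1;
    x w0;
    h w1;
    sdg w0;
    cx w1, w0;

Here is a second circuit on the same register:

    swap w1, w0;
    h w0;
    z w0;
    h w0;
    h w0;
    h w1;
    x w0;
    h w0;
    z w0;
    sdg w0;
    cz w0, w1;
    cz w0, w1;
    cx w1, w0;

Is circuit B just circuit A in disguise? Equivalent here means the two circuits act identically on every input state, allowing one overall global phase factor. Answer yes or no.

Yes — the two circuits implement the same unitary up to a global phase.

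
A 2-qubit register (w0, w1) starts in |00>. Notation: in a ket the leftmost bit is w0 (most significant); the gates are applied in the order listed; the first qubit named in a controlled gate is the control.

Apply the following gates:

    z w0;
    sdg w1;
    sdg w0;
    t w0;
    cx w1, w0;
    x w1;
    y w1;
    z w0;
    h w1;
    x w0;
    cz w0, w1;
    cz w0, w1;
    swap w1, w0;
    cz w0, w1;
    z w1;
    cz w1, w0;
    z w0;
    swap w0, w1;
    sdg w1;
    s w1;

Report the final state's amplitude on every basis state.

After the circuit, the state carries amplitude 0 on |00>, 0 on |01>, sqrt(2)*I/2 on |10>, -sqrt(2)*I/2 on |11>.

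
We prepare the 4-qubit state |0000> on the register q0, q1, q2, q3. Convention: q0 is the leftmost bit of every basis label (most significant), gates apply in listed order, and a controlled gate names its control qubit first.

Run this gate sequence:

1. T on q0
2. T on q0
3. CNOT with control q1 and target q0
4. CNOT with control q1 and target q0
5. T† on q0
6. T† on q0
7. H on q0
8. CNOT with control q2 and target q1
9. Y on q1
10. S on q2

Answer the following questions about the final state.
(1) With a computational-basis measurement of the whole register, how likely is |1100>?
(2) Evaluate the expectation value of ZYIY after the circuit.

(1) A full measurement returns |1100> with probability 1/2. Key observation: gates 1-6 undo each other exactly, leaving only the rest of the circuit to track.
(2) In the final state, ZYIY has expectation 0.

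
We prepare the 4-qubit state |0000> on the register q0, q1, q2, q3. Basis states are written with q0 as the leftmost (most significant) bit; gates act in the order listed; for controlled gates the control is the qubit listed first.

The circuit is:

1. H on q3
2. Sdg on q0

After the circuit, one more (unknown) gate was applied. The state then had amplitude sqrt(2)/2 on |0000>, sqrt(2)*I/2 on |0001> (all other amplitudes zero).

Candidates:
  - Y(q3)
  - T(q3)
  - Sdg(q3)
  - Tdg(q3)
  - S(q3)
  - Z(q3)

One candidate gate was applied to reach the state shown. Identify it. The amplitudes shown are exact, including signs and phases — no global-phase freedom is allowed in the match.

The applied gate was S(q3).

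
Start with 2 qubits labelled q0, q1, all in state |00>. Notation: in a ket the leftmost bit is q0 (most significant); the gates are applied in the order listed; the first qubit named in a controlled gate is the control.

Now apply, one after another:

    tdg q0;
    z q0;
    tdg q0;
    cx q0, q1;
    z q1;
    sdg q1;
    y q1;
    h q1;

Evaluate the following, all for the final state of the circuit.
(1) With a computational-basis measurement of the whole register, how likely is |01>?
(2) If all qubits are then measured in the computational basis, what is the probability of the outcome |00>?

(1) Outcome |01> occurs with probability 1/2.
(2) The probability of measuring |00> is 1/2.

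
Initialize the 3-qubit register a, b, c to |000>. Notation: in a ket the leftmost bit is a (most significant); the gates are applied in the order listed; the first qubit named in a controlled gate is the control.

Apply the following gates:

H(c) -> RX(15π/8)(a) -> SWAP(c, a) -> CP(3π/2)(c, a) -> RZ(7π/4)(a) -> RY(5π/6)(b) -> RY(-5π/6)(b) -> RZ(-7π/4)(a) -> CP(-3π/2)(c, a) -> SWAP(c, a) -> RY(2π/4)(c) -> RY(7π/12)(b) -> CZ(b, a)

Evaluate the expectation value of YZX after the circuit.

The observable YZX averages to 0.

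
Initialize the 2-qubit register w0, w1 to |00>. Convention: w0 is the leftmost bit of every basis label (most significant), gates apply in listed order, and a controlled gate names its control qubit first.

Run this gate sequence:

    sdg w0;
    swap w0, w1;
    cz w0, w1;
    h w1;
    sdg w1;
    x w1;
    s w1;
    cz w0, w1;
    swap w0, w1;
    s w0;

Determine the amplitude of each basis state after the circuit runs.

The final amplitudes are -sqrt(2)*I/2 on |00>, 0 on |01>, -sqrt(2)/2 on |10>, 0 on |11>.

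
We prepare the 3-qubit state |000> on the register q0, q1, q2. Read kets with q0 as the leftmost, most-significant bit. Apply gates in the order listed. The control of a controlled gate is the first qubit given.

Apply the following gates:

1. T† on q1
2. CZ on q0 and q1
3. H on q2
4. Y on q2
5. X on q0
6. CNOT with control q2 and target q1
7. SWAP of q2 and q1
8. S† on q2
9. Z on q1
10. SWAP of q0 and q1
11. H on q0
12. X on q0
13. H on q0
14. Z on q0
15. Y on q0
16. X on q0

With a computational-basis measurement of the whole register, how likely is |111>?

A full measurement returns |111> with probability 1/2. Key observation: the block from step 11 through step 14 cancels to the identity and can be dropped.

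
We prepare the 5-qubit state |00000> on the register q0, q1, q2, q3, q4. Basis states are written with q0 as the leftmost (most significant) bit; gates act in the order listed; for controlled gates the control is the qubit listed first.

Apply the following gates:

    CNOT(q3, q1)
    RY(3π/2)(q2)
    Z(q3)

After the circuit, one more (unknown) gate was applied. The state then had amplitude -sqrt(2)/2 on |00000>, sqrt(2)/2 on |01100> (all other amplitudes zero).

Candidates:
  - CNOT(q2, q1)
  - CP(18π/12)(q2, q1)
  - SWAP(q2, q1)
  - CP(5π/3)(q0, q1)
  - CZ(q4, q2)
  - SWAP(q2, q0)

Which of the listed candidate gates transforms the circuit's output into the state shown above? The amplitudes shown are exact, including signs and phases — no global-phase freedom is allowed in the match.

It was CNOT(q2, q1) that produced the state shown.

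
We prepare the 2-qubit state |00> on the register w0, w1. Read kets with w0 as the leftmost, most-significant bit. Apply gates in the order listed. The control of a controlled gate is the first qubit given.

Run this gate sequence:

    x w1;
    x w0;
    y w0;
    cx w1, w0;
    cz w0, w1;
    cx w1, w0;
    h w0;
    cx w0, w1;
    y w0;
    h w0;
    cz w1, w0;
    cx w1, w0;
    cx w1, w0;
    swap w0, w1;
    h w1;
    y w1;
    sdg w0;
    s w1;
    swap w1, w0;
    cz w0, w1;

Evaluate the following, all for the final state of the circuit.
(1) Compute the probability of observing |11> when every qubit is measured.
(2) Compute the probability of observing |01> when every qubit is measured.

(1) The probability of measuring |11> is 1/2.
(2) The probability of measuring |01> is 0.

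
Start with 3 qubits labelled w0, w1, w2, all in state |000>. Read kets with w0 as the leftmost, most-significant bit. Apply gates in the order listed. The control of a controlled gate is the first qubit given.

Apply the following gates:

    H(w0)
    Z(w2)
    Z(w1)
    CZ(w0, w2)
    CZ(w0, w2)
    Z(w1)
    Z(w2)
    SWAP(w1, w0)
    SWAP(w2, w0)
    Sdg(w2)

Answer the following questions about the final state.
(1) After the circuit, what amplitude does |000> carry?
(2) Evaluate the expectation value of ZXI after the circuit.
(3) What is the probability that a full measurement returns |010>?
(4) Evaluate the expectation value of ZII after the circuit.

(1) The final state's coefficient on |000> equals sqrt(2)/2. Key observation: the block from step 2 through step 7 cancels to the identity and can be dropped.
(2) The expectation value of ZXI is 1.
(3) The probability of measuring |010> is 1/2.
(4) The observable ZII averages to 1.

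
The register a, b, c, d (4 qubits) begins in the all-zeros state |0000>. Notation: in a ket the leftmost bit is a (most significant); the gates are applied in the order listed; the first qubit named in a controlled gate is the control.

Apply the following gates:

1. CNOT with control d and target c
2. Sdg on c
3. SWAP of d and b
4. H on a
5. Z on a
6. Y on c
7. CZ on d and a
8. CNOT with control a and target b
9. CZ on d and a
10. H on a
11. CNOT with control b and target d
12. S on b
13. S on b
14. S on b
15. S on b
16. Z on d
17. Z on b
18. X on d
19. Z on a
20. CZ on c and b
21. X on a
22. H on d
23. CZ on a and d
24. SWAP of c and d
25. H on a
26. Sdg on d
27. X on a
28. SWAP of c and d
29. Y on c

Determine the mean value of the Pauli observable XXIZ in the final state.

The expectation value of XXIZ is -1. Key observation: steps 12-15 multiply out to the identity, so the circuit reduces to the remaining gates.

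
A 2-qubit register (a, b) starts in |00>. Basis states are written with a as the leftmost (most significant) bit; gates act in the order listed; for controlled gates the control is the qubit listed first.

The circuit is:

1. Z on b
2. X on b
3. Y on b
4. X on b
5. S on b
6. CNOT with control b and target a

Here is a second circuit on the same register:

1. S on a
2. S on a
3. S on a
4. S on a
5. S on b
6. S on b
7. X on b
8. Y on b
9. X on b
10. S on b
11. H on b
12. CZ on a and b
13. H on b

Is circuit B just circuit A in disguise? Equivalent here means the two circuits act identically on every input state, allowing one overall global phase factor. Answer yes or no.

No — the two circuits implement different unitaries, even allowing a global phase.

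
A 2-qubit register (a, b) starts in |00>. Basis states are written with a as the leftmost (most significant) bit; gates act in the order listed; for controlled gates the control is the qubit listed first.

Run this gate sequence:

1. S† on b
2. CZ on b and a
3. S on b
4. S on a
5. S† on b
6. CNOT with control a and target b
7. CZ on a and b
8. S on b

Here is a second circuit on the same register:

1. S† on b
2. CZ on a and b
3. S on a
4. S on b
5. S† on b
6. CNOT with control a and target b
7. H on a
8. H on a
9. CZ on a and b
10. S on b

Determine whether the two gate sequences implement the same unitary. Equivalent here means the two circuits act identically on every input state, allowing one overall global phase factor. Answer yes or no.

Yes: on every input state the two circuits agree up to one overall phase factor.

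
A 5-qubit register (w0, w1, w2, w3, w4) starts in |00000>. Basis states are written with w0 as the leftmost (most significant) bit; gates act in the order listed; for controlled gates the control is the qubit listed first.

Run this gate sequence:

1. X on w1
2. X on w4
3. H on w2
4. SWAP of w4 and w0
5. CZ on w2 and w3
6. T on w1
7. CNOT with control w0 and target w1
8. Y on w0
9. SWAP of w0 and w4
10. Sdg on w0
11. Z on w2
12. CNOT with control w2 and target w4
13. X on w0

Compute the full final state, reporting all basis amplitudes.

The final amplitudes are -sqrt(2)*exp(3*I*pi/4)/2 on |10000>, sqrt(2)*exp(3*I*pi/4)/2 on |10101>, and 0 on every other basis state.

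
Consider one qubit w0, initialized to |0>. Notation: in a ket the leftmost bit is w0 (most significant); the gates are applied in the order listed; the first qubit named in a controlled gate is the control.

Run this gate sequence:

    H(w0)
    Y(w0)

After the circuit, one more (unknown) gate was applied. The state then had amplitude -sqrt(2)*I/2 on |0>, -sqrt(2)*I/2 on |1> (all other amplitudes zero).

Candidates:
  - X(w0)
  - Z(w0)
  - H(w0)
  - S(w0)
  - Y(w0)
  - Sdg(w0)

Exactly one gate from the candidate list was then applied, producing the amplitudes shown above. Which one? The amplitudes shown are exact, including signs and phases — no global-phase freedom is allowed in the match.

The applied gate was Z(w0).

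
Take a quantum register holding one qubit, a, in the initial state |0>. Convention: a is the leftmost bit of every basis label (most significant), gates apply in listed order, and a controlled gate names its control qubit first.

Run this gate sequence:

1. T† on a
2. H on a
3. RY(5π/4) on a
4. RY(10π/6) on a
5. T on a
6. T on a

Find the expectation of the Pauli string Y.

The expectation value of Y is -sqrt(6)/4 - sqrt(2)/4.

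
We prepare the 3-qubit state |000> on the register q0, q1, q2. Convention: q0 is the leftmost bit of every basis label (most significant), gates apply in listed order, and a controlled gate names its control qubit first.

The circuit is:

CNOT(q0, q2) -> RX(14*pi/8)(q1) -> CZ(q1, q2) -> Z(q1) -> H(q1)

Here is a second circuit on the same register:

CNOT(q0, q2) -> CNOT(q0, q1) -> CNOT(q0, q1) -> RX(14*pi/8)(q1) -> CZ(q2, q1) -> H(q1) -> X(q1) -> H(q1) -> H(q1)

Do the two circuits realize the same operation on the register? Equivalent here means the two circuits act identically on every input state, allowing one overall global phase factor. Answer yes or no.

Yes, they are equivalent — the unitaries differ by at most a global phase.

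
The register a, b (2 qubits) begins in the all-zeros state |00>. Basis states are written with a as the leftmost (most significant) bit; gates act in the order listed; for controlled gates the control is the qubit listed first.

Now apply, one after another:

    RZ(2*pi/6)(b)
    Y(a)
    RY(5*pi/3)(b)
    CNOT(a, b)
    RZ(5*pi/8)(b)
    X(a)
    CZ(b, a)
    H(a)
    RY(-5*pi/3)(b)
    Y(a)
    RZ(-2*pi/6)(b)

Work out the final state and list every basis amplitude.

The final amplitudes are sqrt(6)*(1 + exp(5*I*pi/8))*exp(11*I*pi/16)/8 on |00>, sqrt(2)*(1 - 3*exp(5*I*pi/8))*exp(17*I*pi/48)/8 on |01>, sqrt(6)*(1 - exp(3*I*pi/8))*exp(5*I*pi/16)/8 on |10>, sqrt(2)*(-1 + 3*exp(5*I*pi/8))*exp(17*I*pi/48)/8 on |11>.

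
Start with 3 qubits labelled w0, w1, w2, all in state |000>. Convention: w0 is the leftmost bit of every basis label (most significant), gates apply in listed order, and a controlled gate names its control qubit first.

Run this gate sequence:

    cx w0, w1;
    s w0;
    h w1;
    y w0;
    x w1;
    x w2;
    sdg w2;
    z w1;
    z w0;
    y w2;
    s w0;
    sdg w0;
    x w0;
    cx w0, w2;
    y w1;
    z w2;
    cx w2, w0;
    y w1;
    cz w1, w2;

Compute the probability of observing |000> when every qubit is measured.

Outcome |000> occurs with probability 1/2.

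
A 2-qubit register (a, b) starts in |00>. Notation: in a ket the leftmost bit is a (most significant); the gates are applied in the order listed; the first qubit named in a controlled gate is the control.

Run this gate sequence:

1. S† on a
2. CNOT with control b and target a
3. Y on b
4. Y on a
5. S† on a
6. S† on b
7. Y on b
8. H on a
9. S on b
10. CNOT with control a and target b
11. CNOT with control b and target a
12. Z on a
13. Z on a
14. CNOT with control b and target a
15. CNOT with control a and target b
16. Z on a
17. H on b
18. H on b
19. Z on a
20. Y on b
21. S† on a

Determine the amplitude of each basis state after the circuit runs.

The final amplitudes are 0 on |00>, sqrt(2)/2 on |01>, 0 on |10>, sqrt(2)*I/2 on |11>. Key observation: gates 16-19 undo each other exactly, leaving only the rest of the circuit to track.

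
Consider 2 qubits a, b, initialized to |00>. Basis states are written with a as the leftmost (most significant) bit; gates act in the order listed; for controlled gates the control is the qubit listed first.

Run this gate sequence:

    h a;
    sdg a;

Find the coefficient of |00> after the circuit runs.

|00> carries amplitude sqrt(2)/2 in the final state.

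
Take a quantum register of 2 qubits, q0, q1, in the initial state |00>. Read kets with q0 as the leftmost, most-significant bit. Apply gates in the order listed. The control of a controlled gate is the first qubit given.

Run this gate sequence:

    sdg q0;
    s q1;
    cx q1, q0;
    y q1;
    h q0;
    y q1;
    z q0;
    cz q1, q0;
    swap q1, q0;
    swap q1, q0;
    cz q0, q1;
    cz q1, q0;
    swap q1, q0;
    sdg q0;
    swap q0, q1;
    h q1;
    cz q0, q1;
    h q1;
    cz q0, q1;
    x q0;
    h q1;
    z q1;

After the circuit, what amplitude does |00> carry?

The final state's coefficient on |00> equals 1/2.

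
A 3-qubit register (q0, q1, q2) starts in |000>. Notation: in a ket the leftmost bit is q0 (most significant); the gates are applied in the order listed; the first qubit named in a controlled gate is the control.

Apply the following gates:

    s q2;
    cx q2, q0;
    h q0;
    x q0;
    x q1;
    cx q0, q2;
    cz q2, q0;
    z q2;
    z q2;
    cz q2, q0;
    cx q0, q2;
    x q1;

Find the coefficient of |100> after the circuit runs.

The final state's coefficient on |100> equals sqrt(2)/2. Key observation: steps 5-12 multiply out to the identity, so the circuit reduces to the remaining gates.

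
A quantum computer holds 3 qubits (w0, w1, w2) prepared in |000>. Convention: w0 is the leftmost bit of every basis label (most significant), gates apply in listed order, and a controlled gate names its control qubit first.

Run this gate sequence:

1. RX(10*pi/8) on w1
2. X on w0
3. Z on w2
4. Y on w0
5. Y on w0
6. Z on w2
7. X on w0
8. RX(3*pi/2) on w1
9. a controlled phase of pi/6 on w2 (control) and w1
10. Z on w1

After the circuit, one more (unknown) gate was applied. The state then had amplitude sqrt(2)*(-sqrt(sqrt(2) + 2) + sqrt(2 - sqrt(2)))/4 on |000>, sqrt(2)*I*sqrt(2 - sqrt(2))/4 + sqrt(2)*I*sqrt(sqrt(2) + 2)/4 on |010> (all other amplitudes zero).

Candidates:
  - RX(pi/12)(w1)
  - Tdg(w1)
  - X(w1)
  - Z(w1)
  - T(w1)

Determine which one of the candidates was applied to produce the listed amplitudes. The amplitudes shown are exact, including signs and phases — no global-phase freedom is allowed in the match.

The applied gate was Z(w1). Key observation: gates 2-7 undo each other exactly, leaving only the rest of the circuit to track.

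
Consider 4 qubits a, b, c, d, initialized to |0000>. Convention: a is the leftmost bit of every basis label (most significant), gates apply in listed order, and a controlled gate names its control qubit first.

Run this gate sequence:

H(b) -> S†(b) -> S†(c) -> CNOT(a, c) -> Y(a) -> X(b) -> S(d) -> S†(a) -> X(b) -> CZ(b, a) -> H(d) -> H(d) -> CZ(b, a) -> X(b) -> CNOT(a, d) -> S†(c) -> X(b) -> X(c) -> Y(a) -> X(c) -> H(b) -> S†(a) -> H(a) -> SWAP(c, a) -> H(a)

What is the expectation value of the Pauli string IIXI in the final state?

The observable IIXI averages to 1.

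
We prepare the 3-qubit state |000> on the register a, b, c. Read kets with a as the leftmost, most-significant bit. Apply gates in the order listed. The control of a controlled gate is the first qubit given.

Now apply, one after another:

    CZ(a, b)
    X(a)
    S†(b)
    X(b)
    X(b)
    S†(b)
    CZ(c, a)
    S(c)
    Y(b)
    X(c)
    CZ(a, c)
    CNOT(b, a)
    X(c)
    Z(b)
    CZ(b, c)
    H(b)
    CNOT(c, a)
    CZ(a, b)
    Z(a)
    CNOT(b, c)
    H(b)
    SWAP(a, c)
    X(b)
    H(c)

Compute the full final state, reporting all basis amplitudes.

The resulting statevector has amplitude sqrt(2)*I/4 on |000>, sqrt(2)*I/4 on |001>, sqrt(2)*I/4 on |010>, sqrt(2)*I/4 on |011>, sqrt(2)*I/4 on |100>, sqrt(2)*I/4 on |101>, -sqrt(2)*I/4 on |110>, -sqrt(2)*I/4 on |111>.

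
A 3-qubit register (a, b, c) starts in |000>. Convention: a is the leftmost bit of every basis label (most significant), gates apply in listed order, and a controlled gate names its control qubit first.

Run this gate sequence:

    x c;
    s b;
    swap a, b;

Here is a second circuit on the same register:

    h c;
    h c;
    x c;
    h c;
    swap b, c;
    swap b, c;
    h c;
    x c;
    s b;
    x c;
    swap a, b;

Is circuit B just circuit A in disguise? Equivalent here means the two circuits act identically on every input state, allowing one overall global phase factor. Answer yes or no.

Yes — the two circuits implement the same unitary up to a global phase.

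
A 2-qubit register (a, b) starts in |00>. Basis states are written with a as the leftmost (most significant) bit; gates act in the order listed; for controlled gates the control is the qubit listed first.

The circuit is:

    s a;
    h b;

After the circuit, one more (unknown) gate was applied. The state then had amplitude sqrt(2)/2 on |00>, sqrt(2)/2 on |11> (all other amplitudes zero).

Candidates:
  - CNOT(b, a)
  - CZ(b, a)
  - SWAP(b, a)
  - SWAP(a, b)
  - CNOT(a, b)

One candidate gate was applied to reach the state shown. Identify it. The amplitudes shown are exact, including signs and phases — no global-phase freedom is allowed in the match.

It was CNOT(b, a) that produced the state shown.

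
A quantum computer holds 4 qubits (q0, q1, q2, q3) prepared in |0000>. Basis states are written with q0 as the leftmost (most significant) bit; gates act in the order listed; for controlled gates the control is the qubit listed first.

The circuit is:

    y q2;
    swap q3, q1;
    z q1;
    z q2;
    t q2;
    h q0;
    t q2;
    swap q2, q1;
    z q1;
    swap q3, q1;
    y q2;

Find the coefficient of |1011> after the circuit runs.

The amplitude on |1011> is -sqrt(2)*I/2.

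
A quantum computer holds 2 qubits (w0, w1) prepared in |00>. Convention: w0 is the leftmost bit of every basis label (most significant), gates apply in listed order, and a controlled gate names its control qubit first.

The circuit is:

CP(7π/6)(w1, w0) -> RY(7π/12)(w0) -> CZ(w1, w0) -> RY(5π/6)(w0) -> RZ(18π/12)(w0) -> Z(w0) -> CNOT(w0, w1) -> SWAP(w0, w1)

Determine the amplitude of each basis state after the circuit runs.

The resulting statevector has amplitude (-sqrt(2*sqrt(2) + 4)/8 + sqrt(4 - 2*sqrt(2))/8 + sqrt(12 - 6*sqrt(2))/8 + sqrt(6*sqrt(2) + 12)/8)*exp(I*pi/4) on |00>, 0 on |01>, 0 on |10>, (-sqrt(6*sqrt(2) + 12)/8 - sqrt(2*sqrt(2) + 4)/8 - sqrt(4 - 2*sqrt(2))/8 + sqrt(12 - 6*sqrt(2))/8)*exp(3*I*pi/4) on |11>.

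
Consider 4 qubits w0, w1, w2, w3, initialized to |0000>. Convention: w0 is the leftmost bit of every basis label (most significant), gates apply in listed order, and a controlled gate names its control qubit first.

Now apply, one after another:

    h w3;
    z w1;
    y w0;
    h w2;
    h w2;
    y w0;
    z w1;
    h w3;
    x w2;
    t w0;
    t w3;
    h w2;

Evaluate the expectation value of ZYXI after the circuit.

The observable ZYXI averages to 0.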